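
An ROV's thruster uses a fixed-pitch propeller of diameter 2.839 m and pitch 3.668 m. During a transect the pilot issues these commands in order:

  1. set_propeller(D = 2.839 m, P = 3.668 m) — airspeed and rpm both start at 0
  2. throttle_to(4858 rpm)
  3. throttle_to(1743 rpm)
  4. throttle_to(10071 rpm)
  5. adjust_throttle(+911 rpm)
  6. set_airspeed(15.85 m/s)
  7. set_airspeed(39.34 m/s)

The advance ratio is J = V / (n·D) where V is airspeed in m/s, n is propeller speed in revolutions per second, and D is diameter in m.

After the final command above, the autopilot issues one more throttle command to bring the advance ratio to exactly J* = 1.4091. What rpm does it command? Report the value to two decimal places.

rpm = 590.04

set_propeller: D = 2.839 m, P = 3.668 m (p = P/D = 1.292004); state ← (V=0, rpm=0)
throttle_to(4858): rpm ← 4858
throttle_to(1743): rpm ← 1743
throttle_to(10071): rpm ← 10071
adjust_throttle(+911): rpm ← 10071 +911 = 10982
set_airspeed(15.85): V ← 15.85 m/s
set_airspeed(39.34): V ← 39.34 m/s
final state: V = 39.34 m/s, rpm = 10982 → n = rpm/60 = 183.033333 rev/s
target J* = 1.4091; solve J* = V/(n·D) for n: n = V/(J*·D) = 39.34/(1.4091 × 2.839) = 9.833931 rev/s
rpm = 60·n = 590.035848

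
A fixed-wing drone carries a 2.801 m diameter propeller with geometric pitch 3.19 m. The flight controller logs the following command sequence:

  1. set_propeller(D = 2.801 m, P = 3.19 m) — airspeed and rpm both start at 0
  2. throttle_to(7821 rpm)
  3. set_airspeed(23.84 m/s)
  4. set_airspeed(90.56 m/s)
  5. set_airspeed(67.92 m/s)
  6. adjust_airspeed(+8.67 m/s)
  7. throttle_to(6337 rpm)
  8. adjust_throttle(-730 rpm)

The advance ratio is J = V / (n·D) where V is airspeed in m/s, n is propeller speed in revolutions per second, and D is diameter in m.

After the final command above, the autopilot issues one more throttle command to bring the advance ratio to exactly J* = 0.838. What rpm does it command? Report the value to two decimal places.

set_propeller: D = 2.801 m, P = 3.19 m (p = P/D = 1.138879); state ← (V=0, rpm=0)
throttle_to(7821): rpm ← 7821
set_airspeed(23.84): V ← 23.84 m/s
set_airspeed(90.56): V ← 90.56 m/s
set_airspeed(67.92): V ← 67.92 m/s
adjust_airspeed(+8.67): V ← 67.92 +8.67 = 76.59 m/s
throttle_to(6337): rpm ← 6337
adjust_throttle(-730): rpm ← 6337 -730 = 5607
final state: V = 76.59 m/s, rpm = 5607 → n = rpm/60 = 93.450000 rev/s
target J* = 0.838; solve J* = V/(n·D) for n: n = V/(J*·D) = 76.59/(0.838 × 2.801) = 32.629840 rev/s
rpm = 60·n = 1957.790390

rpm = 1957.79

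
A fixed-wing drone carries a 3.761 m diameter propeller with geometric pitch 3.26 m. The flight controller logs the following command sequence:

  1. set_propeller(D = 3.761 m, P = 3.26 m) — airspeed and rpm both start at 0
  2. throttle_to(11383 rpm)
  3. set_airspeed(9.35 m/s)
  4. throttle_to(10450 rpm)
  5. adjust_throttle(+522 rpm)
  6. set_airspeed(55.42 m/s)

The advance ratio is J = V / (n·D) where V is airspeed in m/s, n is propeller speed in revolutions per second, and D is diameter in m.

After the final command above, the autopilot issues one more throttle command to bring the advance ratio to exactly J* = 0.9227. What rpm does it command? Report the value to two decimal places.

rpm = 958.20

set_propeller: D = 3.761 m, P = 3.26 m (p = P/D = 0.866791); state ← (V=0, rpm=0)
throttle_to(11383): rpm ← 11383
set_airspeed(9.35): V ← 9.35 m/s
throttle_to(10450): rpm ← 10450
adjust_throttle(+522): rpm ← 10450 +522 = 10972
set_airspeed(55.42): V ← 55.42 m/s
final state: V = 55.42 m/s, rpm = 10972 → n = rpm/60 = 182.866667 rev/s
target J* = 0.9227; solve J* = V/(n·D) for n: n = V/(J*·D) = 55.42/(0.9227 × 3.761) = 15.969917 rev/s
rpm = 60·n = 958.195039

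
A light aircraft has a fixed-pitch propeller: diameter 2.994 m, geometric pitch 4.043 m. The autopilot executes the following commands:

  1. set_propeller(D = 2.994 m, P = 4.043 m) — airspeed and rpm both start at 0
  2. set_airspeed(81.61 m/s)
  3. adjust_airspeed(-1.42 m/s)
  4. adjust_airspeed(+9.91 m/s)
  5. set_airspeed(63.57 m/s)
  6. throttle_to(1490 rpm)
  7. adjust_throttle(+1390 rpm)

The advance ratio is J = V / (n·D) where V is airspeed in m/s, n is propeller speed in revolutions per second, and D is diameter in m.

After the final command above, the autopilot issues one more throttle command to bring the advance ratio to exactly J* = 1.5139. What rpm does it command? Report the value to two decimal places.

rpm = 841.50

set_propeller: D = 2.994 m, P = 4.043 m (p = P/D = 1.350367); state ← (V=0, rpm=0)
set_airspeed(81.61): V ← 81.61 m/s
adjust_airspeed(-1.42): V ← 81.61 -1.42 = 80.19 m/s
adjust_airspeed(+9.91): V ← 80.19 +9.91 = 90.1 m/s
set_airspeed(63.57): V ← 63.57 m/s
throttle_to(1490): rpm ← 1490
adjust_throttle(+1390): rpm ← 1490 +1390 = 2880
final state: V = 63.57 m/s, rpm = 2880 → n = rpm/60 = 48.000000 rev/s
target J* = 1.5139; solve J* = V/(n·D) for n: n = V/(J*·D) = 63.57/(1.5139 × 2.994) = 14.025012 rev/s
rpm = 60·n = 841.500691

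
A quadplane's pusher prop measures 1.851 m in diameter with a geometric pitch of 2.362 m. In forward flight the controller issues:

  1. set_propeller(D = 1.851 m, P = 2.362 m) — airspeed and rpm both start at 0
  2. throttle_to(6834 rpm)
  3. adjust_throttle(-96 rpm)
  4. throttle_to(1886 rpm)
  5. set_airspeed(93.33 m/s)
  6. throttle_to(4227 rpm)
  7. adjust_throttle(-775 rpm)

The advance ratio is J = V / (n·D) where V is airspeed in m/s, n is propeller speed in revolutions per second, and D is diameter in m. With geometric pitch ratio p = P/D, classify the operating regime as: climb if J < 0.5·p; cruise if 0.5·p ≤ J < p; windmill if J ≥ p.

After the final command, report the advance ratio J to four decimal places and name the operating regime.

J = 0.8764, regime = cruise

set_propeller: D = 1.851 m, P = 2.362 m (p = P/D = 1.276067); state ← (V=0, rpm=0)
throttle_to(6834): rpm ← 6834
adjust_throttle(-96): rpm ← 6834 -96 = 6738
throttle_to(1886): rpm ← 1886
set_airspeed(93.33): V ← 93.33 m/s
throttle_to(4227): rpm ← 4227
adjust_throttle(-775): rpm ← 4227 -775 = 3452
final state: V = 93.33 m/s, rpm = 3452 → n = rpm/60 = 57.533333 rev/s
J = V / (n·D) = 93.33 / (57.533333 × 1.851) = 0.876386
regime bands: climb J<0.6380 | cruise [0.6380, 1.2761) | windmill J≥1.2761
J = 0.8764 → cruise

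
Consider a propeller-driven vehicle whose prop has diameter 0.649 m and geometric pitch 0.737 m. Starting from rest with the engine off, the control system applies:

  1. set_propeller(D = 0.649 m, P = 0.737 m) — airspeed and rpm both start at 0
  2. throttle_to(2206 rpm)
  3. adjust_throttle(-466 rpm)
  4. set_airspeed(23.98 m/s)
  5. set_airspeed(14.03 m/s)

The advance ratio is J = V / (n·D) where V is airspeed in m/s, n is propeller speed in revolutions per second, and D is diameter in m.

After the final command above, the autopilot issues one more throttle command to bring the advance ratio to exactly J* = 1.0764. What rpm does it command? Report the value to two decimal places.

set_propeller: D = 0.649 m, P = 0.737 m (p = P/D = 1.135593); state ← (V=0, rpm=0)
throttle_to(2206): rpm ← 2206
adjust_throttle(-466): rpm ← 2206 -466 = 1740
set_airspeed(23.98): V ← 23.98 m/s
set_airspeed(14.03): V ← 14.03 m/s
final state: V = 14.03 m/s, rpm = 1740 → n = rpm/60 = 29.000000 rev/s
target J* = 1.0764; solve J* = V/(n·D) for n: n = V/(J*·D) = 14.03/(1.0764 × 0.649) = 20.083495 rev/s
rpm = 60·n = 1205.009680

rpm = 1205.01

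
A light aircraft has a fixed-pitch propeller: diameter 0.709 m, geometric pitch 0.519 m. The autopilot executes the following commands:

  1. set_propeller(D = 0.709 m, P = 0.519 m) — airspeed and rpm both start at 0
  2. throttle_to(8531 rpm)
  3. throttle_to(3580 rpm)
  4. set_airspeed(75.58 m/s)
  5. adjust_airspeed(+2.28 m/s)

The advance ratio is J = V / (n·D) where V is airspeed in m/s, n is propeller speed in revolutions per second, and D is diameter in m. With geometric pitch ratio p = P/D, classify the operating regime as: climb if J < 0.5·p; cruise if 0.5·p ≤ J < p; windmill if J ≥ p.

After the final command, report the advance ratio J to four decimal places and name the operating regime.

J = 1.8405, regime = windmill

set_propeller: D = 0.709 m, P = 0.519 m (p = P/D = 0.732017); state ← (V=0, rpm=0)
throttle_to(8531): rpm ← 8531
throttle_to(3580): rpm ← 3580
set_airspeed(75.58): V ← 75.58 m/s
adjust_airspeed(+2.28): V ← 75.58 +2.28 = 77.86 m/s
final state: V = 77.86 m/s, rpm = 3580 → n = rpm/60 = 59.666667 rev/s
J = V / (n·D) = 77.86 / (59.666667 × 0.709) = 1.840502
regime bands: climb J<0.3660 | cruise [0.3660, 0.7320) | windmill J≥0.7320
J = 1.8405 → windmill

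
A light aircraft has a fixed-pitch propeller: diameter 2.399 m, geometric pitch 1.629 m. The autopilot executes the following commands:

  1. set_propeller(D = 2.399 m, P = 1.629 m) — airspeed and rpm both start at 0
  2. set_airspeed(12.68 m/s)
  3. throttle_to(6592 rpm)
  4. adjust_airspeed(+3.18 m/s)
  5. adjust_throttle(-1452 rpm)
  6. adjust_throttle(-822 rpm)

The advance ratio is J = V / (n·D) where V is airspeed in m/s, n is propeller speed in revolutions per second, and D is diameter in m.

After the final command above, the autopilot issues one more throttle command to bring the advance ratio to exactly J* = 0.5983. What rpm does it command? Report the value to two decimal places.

rpm = 662.99

set_propeller: D = 2.399 m, P = 1.629 m (p = P/D = 0.679033); state ← (V=0, rpm=0)
set_airspeed(12.68): V ← 12.68 m/s
throttle_to(6592): rpm ← 6592
adjust_airspeed(+3.18): V ← 12.68 +3.18 = 15.86 m/s
adjust_throttle(-1452): rpm ← 6592 -1452 = 5140
adjust_throttle(-822): rpm ← 5140 -822 = 4318
final state: V = 15.86 m/s, rpm = 4318 → n = rpm/60 = 71.966667 rev/s
target J* = 0.5983; solve J* = V/(n·D) for n: n = V/(J*·D) = 15.86/(0.5983 × 2.399) = 11.049788 rev/s
rpm = 60·n = 662.987259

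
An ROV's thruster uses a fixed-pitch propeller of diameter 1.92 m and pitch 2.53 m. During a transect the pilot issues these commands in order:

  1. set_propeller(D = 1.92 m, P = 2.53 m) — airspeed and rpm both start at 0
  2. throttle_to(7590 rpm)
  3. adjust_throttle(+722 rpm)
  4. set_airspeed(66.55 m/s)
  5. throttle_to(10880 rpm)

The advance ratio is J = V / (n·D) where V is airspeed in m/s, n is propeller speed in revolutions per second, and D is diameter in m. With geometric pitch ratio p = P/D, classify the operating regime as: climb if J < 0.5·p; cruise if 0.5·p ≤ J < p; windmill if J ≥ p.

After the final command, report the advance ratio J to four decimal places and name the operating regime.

J = 0.1911, regime = climb

set_propeller: D = 1.92 m, P = 2.53 m (p = P/D = 1.317708); state ← (V=0, rpm=0)
throttle_to(7590): rpm ← 7590
adjust_throttle(+722): rpm ← 7590 +722 = 8312
set_airspeed(66.55): V ← 66.55 m/s
throttle_to(10880): rpm ← 10880
final state: V = 66.55 m/s, rpm = 10880 → n = rpm/60 = 181.333333 rev/s
J = V / (n·D) = 66.55 / (181.333333 × 1.92) = 0.191148
regime bands: climb J<0.6589 | cruise [0.6589, 1.3177) | windmill J≥1.3177
J = 0.1911 → climb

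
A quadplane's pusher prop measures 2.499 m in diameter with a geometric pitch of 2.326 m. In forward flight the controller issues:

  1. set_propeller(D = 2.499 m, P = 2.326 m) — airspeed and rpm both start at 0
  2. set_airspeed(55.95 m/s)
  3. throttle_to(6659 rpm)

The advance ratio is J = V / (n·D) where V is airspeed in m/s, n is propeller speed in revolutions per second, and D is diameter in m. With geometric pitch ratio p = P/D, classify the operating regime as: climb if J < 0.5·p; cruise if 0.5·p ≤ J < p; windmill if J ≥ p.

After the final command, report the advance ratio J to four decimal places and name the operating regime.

set_propeller: D = 2.499 m, P = 2.326 m (p = P/D = 0.930772); state ← (V=0, rpm=0)
set_airspeed(55.95): V ← 55.95 m/s
throttle_to(6659): rpm ← 6659
final state: V = 55.95 m/s, rpm = 6659 → n = rpm/60 = 110.983333 rev/s
J = V / (n·D) = 55.95 / (110.983333 × 2.499) = 0.201733
regime bands: climb J<0.4654 | cruise [0.4654, 0.9308) | windmill J≥0.9308
J = 0.2017 → climb

J = 0.2017, regime = climb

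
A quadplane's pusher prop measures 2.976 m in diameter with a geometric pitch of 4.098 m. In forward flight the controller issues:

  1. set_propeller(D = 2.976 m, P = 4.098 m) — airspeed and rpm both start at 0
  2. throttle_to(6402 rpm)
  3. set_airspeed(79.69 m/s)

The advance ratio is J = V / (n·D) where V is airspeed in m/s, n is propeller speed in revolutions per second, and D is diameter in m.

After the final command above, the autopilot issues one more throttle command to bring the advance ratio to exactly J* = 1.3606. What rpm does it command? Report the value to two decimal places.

rpm = 1180.84

set_propeller: D = 2.976 m, P = 4.098 m (p = P/D = 1.377016); state ← (V=0, rpm=0)
throttle_to(6402): rpm ← 6402
set_airspeed(79.69): V ← 79.69 m/s
final state: V = 79.69 m/s, rpm = 6402 → n = rpm/60 = 106.700000 rev/s
target J* = 1.3606; solve J* = V/(n·D) for n: n = V/(J*·D) = 79.69/(1.3606 × 2.976) = 19.680695 rev/s
rpm = 60·n = 1180.841706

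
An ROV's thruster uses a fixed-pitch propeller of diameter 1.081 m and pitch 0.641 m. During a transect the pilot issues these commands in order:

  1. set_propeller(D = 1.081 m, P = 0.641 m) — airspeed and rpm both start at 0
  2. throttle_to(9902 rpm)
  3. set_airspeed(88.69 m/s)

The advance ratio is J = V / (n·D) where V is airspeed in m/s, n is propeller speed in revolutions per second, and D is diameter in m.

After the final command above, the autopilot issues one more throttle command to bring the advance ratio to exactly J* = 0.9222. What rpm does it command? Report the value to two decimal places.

rpm = 5337.96

set_propeller: D = 1.081 m, P = 0.641 m (p = P/D = 0.592969); state ← (V=0, rpm=0)
throttle_to(9902): rpm ← 9902
set_airspeed(88.69): V ← 88.69 m/s
final state: V = 88.69 m/s, rpm = 9902 → n = rpm/60 = 165.033333 rev/s
target J* = 0.9222; solve J* = V/(n·D) for n: n = V/(J*·D) = 88.69/(0.9222 × 1.081) = 88.965955 rev/s
rpm = 60·n = 5337.957276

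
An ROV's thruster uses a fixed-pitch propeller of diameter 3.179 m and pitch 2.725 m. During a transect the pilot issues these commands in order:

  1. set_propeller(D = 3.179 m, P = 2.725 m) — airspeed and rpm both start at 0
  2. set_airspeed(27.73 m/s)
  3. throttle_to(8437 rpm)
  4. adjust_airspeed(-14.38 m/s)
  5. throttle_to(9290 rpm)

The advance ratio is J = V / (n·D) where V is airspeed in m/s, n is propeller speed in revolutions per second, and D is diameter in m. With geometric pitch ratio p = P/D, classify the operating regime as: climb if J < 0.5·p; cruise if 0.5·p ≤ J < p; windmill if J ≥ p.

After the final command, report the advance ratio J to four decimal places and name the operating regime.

set_propeller: D = 3.179 m, P = 2.725 m (p = P/D = 0.857188); state ← (V=0, rpm=0)
set_airspeed(27.73): V ← 27.73 m/s
throttle_to(8437): rpm ← 8437
adjust_airspeed(-14.38): V ← 27.73 -14.38 = 13.35 m/s
throttle_to(9290): rpm ← 9290
final state: V = 13.35 m/s, rpm = 9290 → n = rpm/60 = 154.833333 rev/s
J = V / (n·D) = 13.35 / (154.833333 × 3.179) = 0.027122
regime bands: climb J<0.4286 | cruise [0.4286, 0.8572) | windmill J≥0.8572
J = 0.0271 → climb

J = 0.0271, regime = climb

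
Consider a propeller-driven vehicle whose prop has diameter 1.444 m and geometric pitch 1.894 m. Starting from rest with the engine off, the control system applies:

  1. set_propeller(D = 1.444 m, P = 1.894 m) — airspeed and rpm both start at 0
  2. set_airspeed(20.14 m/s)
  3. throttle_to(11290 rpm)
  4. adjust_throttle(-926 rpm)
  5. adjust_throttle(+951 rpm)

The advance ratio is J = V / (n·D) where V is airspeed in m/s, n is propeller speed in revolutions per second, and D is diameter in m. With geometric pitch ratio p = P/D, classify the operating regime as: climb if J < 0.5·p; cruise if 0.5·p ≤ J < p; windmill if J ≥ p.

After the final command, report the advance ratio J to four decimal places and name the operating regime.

J = 0.0740, regime = climb

set_propeller: D = 1.444 m, P = 1.894 m (p = P/D = 1.311634); state ← (V=0, rpm=0)
set_airspeed(20.14): V ← 20.14 m/s
throttle_to(11290): rpm ← 11290
adjust_throttle(-926): rpm ← 11290 -926 = 10364
adjust_throttle(+951): rpm ← 10364 +951 = 11315
final state: V = 20.14 m/s, rpm = 11315 → n = rpm/60 = 188.583333 rev/s
J = V / (n·D) = 20.14 / (188.583333 × 1.444) = 0.073959
regime bands: climb J<0.6558 | cruise [0.6558, 1.3116) | windmill J≥1.3116
J = 0.0740 → climb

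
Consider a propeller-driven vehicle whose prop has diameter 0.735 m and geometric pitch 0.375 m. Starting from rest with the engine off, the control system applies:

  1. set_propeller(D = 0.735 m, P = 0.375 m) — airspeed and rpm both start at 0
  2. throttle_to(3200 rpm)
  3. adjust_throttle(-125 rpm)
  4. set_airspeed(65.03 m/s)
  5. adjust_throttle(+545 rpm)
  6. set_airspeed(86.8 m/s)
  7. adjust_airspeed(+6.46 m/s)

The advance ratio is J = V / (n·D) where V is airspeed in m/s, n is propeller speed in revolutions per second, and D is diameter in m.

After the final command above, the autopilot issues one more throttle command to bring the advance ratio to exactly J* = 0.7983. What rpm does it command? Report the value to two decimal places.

rpm = 9536.59

set_propeller: D = 0.735 m, P = 0.375 m (p = P/D = 0.510204); state ← (V=0, rpm=0)
throttle_to(3200): rpm ← 3200
adjust_throttle(-125): rpm ← 3200 -125 = 3075
set_airspeed(65.03): V ← 65.03 m/s
adjust_throttle(+545): rpm ← 3075 +545 = 3620
set_airspeed(86.8): V ← 86.8 m/s
adjust_airspeed(+6.46): V ← 86.8 +6.46 = 93.26 m/s
final state: V = 93.26 m/s, rpm = 3620 → n = rpm/60 = 60.333333 rev/s
target J* = 0.7983; solve J* = V/(n·D) for n: n = V/(J*·D) = 93.26/(0.7983 × 0.735) = 158.943196 rev/s
rpm = 60·n = 9536.591788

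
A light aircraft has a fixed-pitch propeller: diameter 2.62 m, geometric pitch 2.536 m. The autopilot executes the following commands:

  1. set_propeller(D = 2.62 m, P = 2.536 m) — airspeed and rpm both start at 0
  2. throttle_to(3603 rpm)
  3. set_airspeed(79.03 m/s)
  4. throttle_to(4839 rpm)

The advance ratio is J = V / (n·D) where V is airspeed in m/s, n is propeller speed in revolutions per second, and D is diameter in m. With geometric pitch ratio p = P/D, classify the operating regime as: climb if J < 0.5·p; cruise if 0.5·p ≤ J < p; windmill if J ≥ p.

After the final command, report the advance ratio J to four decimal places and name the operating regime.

set_propeller: D = 2.62 m, P = 2.536 m (p = P/D = 0.967939); state ← (V=0, rpm=0)
throttle_to(3603): rpm ← 3603
set_airspeed(79.03): V ← 79.03 m/s
throttle_to(4839): rpm ← 4839
final state: V = 79.03 m/s, rpm = 4839 → n = rpm/60 = 80.650000 rev/s
J = V / (n·D) = 79.03 / (80.650000 × 2.62) = 0.374013
regime bands: climb J<0.4840 | cruise [0.4840, 0.9679) | windmill J≥0.9679
J = 0.3740 → climb

J = 0.3740, regime = climb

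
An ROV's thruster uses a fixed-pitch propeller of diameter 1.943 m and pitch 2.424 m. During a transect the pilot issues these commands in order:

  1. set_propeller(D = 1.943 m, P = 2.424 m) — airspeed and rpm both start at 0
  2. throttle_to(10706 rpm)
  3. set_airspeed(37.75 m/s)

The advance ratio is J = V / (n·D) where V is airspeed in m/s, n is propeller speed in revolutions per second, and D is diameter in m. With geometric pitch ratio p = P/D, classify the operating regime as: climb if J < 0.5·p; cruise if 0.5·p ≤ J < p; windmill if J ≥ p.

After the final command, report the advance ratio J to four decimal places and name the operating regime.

set_propeller: D = 1.943 m, P = 2.424 m (p = P/D = 1.247555); state ← (V=0, rpm=0)
throttle_to(10706): rpm ← 10706
set_airspeed(37.75): V ← 37.75 m/s
final state: V = 37.75 m/s, rpm = 10706 → n = rpm/60 = 178.433333 rev/s
J = V / (n·D) = 37.75 / (178.433333 × 1.943) = 0.108885
regime bands: climb J<0.6238 | cruise [0.6238, 1.2476) | windmill J≥1.2476
J = 0.1089 → climb

J = 0.1089, regime = climb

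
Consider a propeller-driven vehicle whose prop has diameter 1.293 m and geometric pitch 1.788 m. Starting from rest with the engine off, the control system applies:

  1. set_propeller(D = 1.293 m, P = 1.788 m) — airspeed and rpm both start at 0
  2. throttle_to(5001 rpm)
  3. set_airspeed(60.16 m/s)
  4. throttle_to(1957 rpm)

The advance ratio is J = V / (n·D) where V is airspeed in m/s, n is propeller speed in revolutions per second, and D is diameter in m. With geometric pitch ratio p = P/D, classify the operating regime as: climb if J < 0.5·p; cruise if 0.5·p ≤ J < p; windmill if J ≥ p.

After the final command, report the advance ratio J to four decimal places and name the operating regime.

set_propeller: D = 1.293 m, P = 1.788 m (p = P/D = 1.382831); state ← (V=0, rpm=0)
throttle_to(5001): rpm ← 5001
set_airspeed(60.16): V ← 60.16 m/s
throttle_to(1957): rpm ← 1957
final state: V = 60.16 m/s, rpm = 1957 → n = rpm/60 = 32.616667 rev/s
J = V / (n·D) = 60.16 / (32.616667 × 1.293) = 1.426493
regime bands: climb J<0.6914 | cruise [0.6914, 1.3828) | windmill J≥1.3828
J = 1.4265 → windmill

J = 1.4265, regime = windmill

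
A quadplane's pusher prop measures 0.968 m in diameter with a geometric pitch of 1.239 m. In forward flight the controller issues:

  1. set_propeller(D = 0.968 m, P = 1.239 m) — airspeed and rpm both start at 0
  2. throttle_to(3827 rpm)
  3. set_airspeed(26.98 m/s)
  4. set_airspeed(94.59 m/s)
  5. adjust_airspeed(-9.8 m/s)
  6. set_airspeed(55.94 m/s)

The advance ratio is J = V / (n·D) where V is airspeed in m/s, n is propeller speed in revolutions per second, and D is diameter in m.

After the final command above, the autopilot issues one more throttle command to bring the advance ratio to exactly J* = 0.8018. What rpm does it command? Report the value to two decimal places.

rpm = 4324.46

set_propeller: D = 0.968 m, P = 1.239 m (p = P/D = 1.279959); state ← (V=0, rpm=0)
throttle_to(3827): rpm ← 3827
set_airspeed(26.98): V ← 26.98 m/s
set_airspeed(94.59): V ← 94.59 m/s
adjust_airspeed(-9.8): V ← 94.59 -9.8 = 84.79 m/s
set_airspeed(55.94): V ← 55.94 m/s
final state: V = 55.94 m/s, rpm = 3827 → n = rpm/60 = 63.783333 rev/s
target J* = 0.8018; solve J* = V/(n·D) for n: n = V/(J*·D) = 55.94/(0.8018 × 0.968) = 72.074403 rev/s
rpm = 60·n = 4324.464170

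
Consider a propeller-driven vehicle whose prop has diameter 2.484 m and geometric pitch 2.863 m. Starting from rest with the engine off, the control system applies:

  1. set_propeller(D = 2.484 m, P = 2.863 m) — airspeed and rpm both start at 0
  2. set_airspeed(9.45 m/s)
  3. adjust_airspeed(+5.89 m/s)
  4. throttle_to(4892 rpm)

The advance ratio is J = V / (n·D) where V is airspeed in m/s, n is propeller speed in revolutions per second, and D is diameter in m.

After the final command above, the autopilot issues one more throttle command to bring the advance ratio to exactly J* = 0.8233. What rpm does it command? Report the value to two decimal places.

rpm = 450.06

set_propeller: D = 2.484 m, P = 2.863 m (p = P/D = 1.152576); state ← (V=0, rpm=0)
set_airspeed(9.45): V ← 9.45 m/s
adjust_airspeed(+5.89): V ← 9.45 +5.89 = 15.34 m/s
throttle_to(4892): rpm ← 4892
final state: V = 15.34 m/s, rpm = 4892 → n = rpm/60 = 81.533333 rev/s
target J* = 0.8233; solve J* = V/(n·D) for n: n = V/(J*·D) = 15.34/(0.8233 × 2.484) = 7.500939 rev/s
rpm = 60·n = 450.056360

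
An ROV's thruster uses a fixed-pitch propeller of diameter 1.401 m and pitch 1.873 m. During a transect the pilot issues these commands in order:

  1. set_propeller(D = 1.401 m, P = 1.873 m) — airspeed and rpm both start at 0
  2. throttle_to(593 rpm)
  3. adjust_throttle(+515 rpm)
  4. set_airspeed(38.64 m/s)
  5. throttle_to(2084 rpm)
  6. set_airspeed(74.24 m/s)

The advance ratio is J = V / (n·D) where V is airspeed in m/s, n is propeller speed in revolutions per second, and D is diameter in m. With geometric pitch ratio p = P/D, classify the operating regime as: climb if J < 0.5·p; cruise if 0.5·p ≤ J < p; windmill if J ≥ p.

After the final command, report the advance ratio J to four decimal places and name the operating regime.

J = 1.5256, regime = windmill

set_propeller: D = 1.401 m, P = 1.873 m (p = P/D = 1.336902); state ← (V=0, rpm=0)
throttle_to(593): rpm ← 593
adjust_throttle(+515): rpm ← 593 +515 = 1108
set_airspeed(38.64): V ← 38.64 m/s
throttle_to(2084): rpm ← 2084
set_airspeed(74.24): V ← 74.24 m/s
final state: V = 74.24 m/s, rpm = 2084 → n = rpm/60 = 34.733333 rev/s
J = V / (n·D) = 74.24 / (34.733333 × 1.401) = 1.525645
regime bands: climb J<0.6685 | cruise [0.6685, 1.3369) | windmill J≥1.3369
J = 1.5256 → windmill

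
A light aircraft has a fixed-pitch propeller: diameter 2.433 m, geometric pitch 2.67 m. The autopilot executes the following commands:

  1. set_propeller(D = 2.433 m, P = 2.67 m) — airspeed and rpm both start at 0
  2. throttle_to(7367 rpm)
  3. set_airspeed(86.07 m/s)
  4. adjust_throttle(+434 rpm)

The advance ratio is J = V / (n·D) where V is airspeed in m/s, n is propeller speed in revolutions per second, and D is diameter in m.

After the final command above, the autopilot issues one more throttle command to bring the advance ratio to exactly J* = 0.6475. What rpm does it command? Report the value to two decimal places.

set_propeller: D = 2.433 m, P = 2.67 m (p = P/D = 1.097411); state ← (V=0, rpm=0)
throttle_to(7367): rpm ← 7367
set_airspeed(86.07): V ← 86.07 m/s
adjust_throttle(+434): rpm ← 7367 +434 = 7801
final state: V = 86.07 m/s, rpm = 7801 → n = rpm/60 = 130.016667 rev/s
target J* = 0.6475; solve J* = V/(n·D) for n: n = V/(J*·D) = 86.07/(0.6475 × 2.433) = 54.634871 rev/s
rpm = 60·n = 3278.092255

rpm = 3278.09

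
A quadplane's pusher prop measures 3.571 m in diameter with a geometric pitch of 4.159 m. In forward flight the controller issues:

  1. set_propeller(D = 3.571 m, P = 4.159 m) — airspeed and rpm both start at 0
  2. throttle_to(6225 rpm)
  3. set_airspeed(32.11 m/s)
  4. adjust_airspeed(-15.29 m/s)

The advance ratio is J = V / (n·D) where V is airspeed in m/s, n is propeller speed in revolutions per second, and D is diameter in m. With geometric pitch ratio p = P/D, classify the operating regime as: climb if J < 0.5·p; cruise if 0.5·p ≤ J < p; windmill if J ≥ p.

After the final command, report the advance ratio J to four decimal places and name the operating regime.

J = 0.0454, regime = climb

set_propeller: D = 3.571 m, P = 4.159 m (p = P/D = 1.164660); state ← (V=0, rpm=0)
throttle_to(6225): rpm ← 6225
set_airspeed(32.11): V ← 32.11 m/s
adjust_airspeed(-15.29): V ← 32.11 -15.29 = 16.82 m/s
final state: V = 16.82 m/s, rpm = 6225 → n = rpm/60 = 103.750000 rev/s
J = V / (n·D) = 16.82 / (103.750000 × 3.571) = 0.045399
regime bands: climb J<0.5823 | cruise [0.5823, 1.1647) | windmill J≥1.1647
J = 0.0454 → climb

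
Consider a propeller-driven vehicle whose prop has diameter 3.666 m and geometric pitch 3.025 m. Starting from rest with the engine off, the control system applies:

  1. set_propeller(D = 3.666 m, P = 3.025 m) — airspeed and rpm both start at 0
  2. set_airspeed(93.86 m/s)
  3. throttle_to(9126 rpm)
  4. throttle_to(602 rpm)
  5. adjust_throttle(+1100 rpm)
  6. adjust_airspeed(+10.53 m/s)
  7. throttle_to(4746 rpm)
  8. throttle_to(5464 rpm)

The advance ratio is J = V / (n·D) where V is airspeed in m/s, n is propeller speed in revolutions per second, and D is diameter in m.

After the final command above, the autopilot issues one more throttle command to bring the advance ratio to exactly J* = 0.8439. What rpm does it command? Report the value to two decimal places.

rpm = 2024.54

set_propeller: D = 3.666 m, P = 3.025 m (p = P/D = 0.825150); state ← (V=0, rpm=0)
set_airspeed(93.86): V ← 93.86 m/s
throttle_to(9126): rpm ← 9126
throttle_to(602): rpm ← 602
adjust_throttle(+1100): rpm ← 602 +1100 = 1702
adjust_airspeed(+10.53): V ← 93.86 +10.53 = 104.39 m/s
throttle_to(4746): rpm ← 4746
throttle_to(5464): rpm ← 5464
final state: V = 104.39 m/s, rpm = 5464 → n = rpm/60 = 91.066667 rev/s
target J* = 0.8439; solve J* = V/(n·D) for n: n = V/(J*·D) = 104.39/(0.8439 × 3.666) = 33.742360 rev/s
rpm = 60·n = 2024.541579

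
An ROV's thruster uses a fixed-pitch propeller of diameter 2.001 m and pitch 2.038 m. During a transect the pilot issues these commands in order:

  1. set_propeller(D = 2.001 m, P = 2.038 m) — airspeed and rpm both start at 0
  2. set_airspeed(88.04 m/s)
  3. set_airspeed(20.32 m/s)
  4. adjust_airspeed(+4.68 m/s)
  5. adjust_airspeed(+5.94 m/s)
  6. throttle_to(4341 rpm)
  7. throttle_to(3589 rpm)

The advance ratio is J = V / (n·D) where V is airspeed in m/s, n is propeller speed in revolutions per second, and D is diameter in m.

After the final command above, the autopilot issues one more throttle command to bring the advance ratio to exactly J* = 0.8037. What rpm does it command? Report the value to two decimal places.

rpm = 1154.33

set_propeller: D = 2.001 m, P = 2.038 m (p = P/D = 1.018491); state ← (V=0, rpm=0)
set_airspeed(88.04): V ← 88.04 m/s
set_airspeed(20.32): V ← 20.32 m/s
adjust_airspeed(+4.68): V ← 20.32 +4.68 = 25 m/s
adjust_airspeed(+5.94): V ← 25 +5.94 = 30.94 m/s
throttle_to(4341): rpm ← 4341
throttle_to(3589): rpm ← 3589
final state: V = 30.94 m/s, rpm = 3589 → n = rpm/60 = 59.816667 rev/s
target J* = 0.8037; solve J* = V/(n·D) for n: n = V/(J*·D) = 30.94/(0.8037 × 2.001) = 19.238856 rev/s
rpm = 60·n = 1154.331382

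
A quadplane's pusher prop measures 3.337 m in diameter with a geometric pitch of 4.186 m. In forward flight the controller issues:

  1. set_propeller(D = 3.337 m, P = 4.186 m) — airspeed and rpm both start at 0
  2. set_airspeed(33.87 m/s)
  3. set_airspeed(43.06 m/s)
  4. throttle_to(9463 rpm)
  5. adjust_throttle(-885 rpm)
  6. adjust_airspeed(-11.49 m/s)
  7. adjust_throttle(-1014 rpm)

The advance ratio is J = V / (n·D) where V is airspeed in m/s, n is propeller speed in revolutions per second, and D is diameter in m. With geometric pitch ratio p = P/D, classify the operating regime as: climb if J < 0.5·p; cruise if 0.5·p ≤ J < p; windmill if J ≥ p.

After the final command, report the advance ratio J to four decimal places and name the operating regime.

J = 0.0750, regime = climb

set_propeller: D = 3.337 m, P = 4.186 m (p = P/D = 1.254420); state ← (V=0, rpm=0)
set_airspeed(33.87): V ← 33.87 m/s
set_airspeed(43.06): V ← 43.06 m/s
throttle_to(9463): rpm ← 9463
adjust_throttle(-885): rpm ← 9463 -885 = 8578
adjust_airspeed(-11.49): V ← 43.06 -11.49 = 31.57 m/s
adjust_throttle(-1014): rpm ← 8578 -1014 = 7564
final state: V = 31.57 m/s, rpm = 7564 → n = rpm/60 = 126.066667 rev/s
J = V / (n·D) = 31.57 / (126.066667 × 3.337) = 0.075044
regime bands: climb J<0.6272 | cruise [0.6272, 1.2544) | windmill J≥1.2544
J = 0.0750 → climb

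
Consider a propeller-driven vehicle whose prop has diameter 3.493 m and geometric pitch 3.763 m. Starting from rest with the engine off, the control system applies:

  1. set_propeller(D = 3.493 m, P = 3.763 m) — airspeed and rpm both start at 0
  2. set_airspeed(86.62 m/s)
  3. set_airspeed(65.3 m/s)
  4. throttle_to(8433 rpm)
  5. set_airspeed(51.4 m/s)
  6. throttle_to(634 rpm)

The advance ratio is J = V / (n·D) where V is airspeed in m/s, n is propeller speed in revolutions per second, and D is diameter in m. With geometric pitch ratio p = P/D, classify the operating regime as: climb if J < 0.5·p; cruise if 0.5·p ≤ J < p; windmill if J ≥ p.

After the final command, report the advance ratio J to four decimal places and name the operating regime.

J = 1.3926, regime = windmill

set_propeller: D = 3.493 m, P = 3.763 m (p = P/D = 1.077297); state ← (V=0, rpm=0)
set_airspeed(86.62): V ← 86.62 m/s
set_airspeed(65.3): V ← 65.3 m/s
throttle_to(8433): rpm ← 8433
set_airspeed(51.4): V ← 51.4 m/s
throttle_to(634): rpm ← 634
final state: V = 51.4 m/s, rpm = 634 → n = rpm/60 = 10.566667 rev/s
J = V / (n·D) = 51.4 / (10.566667 × 3.493) = 1.392600
regime bands: climb J<0.5386 | cruise [0.5386, 1.0773) | windmill J≥1.0773
J = 1.3926 → windmill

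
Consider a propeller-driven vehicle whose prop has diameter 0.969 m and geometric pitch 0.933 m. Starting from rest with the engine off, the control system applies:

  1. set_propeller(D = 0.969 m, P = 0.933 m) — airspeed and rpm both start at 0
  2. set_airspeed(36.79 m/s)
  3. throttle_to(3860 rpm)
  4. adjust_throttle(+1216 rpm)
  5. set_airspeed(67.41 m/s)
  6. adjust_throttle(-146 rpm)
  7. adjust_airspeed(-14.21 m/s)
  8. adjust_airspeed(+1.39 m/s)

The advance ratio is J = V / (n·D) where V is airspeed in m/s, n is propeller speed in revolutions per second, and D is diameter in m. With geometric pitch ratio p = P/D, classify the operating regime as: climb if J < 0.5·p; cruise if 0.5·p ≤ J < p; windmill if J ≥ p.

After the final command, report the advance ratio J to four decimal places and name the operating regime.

J = 0.6856, regime = cruise

set_propeller: D = 0.969 m, P = 0.933 m (p = P/D = 0.962848); state ← (V=0, rpm=0)
set_airspeed(36.79): V ← 36.79 m/s
throttle_to(3860): rpm ← 3860
adjust_throttle(+1216): rpm ← 3860 +1216 = 5076
set_airspeed(67.41): V ← 67.41 m/s
adjust_throttle(-146): rpm ← 5076 -146 = 4930
adjust_airspeed(-14.21): V ← 67.41 -14.21 = 53.2 m/s
adjust_airspeed(+1.39): V ← 53.2 +1.39 = 54.59 m/s
final state: V = 54.59 m/s, rpm = 4930 → n = rpm/60 = 82.166667 rev/s
J = V / (n·D) = 54.59 / (82.166667 × 0.969) = 0.685636
regime bands: climb J<0.4814 | cruise [0.4814, 0.9628) | windmill J≥0.9628
J = 0.6856 → cruise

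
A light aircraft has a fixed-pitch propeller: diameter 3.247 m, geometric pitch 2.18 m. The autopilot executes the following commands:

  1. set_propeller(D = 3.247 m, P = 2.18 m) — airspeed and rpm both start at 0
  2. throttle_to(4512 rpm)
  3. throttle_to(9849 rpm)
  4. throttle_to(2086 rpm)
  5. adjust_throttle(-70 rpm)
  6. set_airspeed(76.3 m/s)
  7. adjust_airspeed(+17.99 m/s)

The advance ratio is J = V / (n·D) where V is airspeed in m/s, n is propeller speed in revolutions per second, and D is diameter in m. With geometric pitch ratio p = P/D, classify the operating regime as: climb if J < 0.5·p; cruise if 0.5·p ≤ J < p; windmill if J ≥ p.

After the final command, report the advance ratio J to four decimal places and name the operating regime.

set_propeller: D = 3.247 m, P = 2.18 m (p = P/D = 0.671389); state ← (V=0, rpm=0)
throttle_to(4512): rpm ← 4512
throttle_to(9849): rpm ← 9849
throttle_to(2086): rpm ← 2086
adjust_throttle(-70): rpm ← 2086 -70 = 2016
set_airspeed(76.3): V ← 76.3 m/s
adjust_airspeed(+17.99): V ← 76.3 +17.99 = 94.29 m/s
final state: V = 94.29 m/s, rpm = 2016 → n = rpm/60 = 33.600000 rev/s
J = V / (n·D) = 94.29 / (33.600000 × 3.247) = 0.864259
regime bands: climb J<0.3357 | cruise [0.3357, 0.6714) | windmill J≥0.6714
J = 0.8643 → windmill

J = 0.8643, regime = windmill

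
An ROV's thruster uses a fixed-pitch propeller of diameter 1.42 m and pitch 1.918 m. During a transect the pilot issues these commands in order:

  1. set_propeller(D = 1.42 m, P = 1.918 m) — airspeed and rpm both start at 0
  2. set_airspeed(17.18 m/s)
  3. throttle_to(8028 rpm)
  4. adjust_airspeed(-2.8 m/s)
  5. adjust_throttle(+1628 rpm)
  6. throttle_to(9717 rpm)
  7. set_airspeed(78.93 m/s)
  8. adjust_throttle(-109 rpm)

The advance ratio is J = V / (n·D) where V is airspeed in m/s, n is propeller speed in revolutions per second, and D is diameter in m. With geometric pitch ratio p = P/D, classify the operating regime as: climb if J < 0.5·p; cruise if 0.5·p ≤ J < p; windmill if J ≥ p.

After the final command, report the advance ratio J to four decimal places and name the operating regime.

J = 0.3471, regime = climb

set_propeller: D = 1.42 m, P = 1.918 m (p = P/D = 1.350704); state ← (V=0, rpm=0)
set_airspeed(17.18): V ← 17.18 m/s
throttle_to(8028): rpm ← 8028
adjust_airspeed(-2.8): V ← 17.18 -2.8 = 14.38 m/s
adjust_throttle(+1628): rpm ← 8028 +1628 = 9656
throttle_to(9717): rpm ← 9717
set_airspeed(78.93): V ← 78.93 m/s
adjust_throttle(-109): rpm ← 9717 -109 = 9608
final state: V = 78.93 m/s, rpm = 9608 → n = rpm/60 = 160.133333 rev/s
J = V / (n·D) = 78.93 / (160.133333 × 1.42) = 0.347114
regime bands: climb J<0.6754 | cruise [0.6754, 1.3507) | windmill J≥1.3507
J = 0.3471 → climb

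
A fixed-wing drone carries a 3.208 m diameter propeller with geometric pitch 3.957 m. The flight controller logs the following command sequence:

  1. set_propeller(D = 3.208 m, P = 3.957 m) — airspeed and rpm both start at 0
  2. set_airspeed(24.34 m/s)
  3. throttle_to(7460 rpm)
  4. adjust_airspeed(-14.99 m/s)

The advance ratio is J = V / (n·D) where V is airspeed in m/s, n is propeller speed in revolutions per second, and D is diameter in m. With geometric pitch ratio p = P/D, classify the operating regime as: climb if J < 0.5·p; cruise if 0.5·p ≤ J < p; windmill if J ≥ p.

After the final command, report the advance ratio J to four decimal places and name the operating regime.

J = 0.0234, regime = climb

set_propeller: D = 3.208 m, P = 3.957 m (p = P/D = 1.233479); state ← (V=0, rpm=0)
set_airspeed(24.34): V ← 24.34 m/s
throttle_to(7460): rpm ← 7460
adjust_airspeed(-14.99): V ← 24.34 -14.99 = 9.35 m/s
final state: V = 9.35 m/s, rpm = 7460 → n = rpm/60 = 124.333333 rev/s
J = V / (n·D) = 9.35 / (124.333333 × 3.208) = 0.023442
regime bands: climb J<0.6167 | cruise [0.6167, 1.2335) | windmill J≥1.2335
J = 0.0234 → climb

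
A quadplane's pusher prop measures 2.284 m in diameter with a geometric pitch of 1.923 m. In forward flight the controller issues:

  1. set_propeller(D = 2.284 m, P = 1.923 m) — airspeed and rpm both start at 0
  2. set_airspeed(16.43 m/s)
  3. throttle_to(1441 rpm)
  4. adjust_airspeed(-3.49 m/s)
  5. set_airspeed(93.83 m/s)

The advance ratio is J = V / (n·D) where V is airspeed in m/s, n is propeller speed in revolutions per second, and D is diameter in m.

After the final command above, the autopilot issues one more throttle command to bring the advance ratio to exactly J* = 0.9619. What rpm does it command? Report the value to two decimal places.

rpm = 2562.52

set_propeller: D = 2.284 m, P = 1.923 m (p = P/D = 0.841944); state ← (V=0, rpm=0)
set_airspeed(16.43): V ← 16.43 m/s
throttle_to(1441): rpm ← 1441
adjust_airspeed(-3.49): V ← 16.43 -3.49 = 12.94 m/s
set_airspeed(93.83): V ← 93.83 m/s
final state: V = 93.83 m/s, rpm = 1441 → n = rpm/60 = 24.016667 rev/s
target J* = 0.9619; solve J* = V/(n·D) for n: n = V/(J*·D) = 93.83/(0.9619 × 2.284) = 42.708635 rev/s
rpm = 60·n = 2562.518104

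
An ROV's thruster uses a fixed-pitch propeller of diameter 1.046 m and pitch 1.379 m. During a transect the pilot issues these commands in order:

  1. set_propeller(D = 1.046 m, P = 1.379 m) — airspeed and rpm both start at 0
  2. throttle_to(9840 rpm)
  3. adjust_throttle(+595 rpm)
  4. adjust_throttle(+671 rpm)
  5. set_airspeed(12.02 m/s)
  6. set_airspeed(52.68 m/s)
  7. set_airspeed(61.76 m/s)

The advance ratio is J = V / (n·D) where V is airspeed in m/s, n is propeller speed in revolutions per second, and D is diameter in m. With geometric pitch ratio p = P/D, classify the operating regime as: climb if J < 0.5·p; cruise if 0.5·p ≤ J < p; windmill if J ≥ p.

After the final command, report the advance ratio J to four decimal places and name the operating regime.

J = 0.3190, regime = climb

set_propeller: D = 1.046 m, P = 1.379 m (p = P/D = 1.318356); state ← (V=0, rpm=0)
throttle_to(9840): rpm ← 9840
adjust_throttle(+595): rpm ← 9840 +595 = 10435
adjust_throttle(+671): rpm ← 10435 +671 = 11106
set_airspeed(12.02): V ← 12.02 m/s
set_airspeed(52.68): V ← 52.68 m/s
set_airspeed(61.76): V ← 61.76 m/s
final state: V = 61.76 m/s, rpm = 11106 → n = rpm/60 = 185.100000 rev/s
J = V / (n·D) = 61.76 / (185.100000 × 1.046) = 0.318984
regime bands: climb J<0.6592 | cruise [0.6592, 1.3184) | windmill J≥1.3184
J = 0.3190 → climb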